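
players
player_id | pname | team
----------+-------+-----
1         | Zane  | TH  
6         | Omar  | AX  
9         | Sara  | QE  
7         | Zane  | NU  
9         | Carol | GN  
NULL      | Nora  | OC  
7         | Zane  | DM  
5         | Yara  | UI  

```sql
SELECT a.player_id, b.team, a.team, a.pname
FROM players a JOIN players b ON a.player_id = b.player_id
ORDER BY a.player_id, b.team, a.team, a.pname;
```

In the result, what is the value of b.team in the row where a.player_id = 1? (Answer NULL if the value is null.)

TH

INNER JOIN keeps only pairs where the ON condition holds.
Matching on a.player_id = b.player_id. A NULL in a compared column never satisfies the condition.
Matched pairs: 11.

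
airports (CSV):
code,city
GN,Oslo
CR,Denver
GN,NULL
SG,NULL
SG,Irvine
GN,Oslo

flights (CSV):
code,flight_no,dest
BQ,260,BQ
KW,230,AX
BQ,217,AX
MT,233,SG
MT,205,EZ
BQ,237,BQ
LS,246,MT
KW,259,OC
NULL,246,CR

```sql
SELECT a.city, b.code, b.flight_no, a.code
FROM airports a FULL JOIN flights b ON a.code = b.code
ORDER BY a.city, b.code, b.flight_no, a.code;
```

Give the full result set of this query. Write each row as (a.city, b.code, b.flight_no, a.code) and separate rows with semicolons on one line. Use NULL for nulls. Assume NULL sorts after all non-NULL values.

(Denver, NULL, NULL, CR); (Irvine, NULL, NULL, SG); (Oslo, NULL, NULL, GN); (Oslo, NULL, NULL, GN); (NULL, BQ, 217, NULL); (NULL, BQ, 237, NULL); (NULL, BQ, 260, NULL); (NULL, KW, 230, NULL); (NULL, KW, 259, NULL); (NULL, LS, 246, NULL); (NULL, MT, 205, NULL); (NULL, MT, 233, NULL); (NULL, NULL, 246, NULL); (NULL, NULL, NULL, GN); (NULL, NULL, NULL, SG)

FULL OUTER JOIN keeps every row from both sides; unmatched rows get NULL for the other side's columns.
Matching on a.code = b.code. A NULL in a compared column never satisfies the condition.
- a row (code=GN): no match → kept, b columns NULL.
- a row (code=CR): no match → kept, b columns NULL.
- a row (code=GN): no match → kept, b columns NULL.
- a row (code=SG): no match → kept, b columns NULL.
- a row (code=SG): no match → kept, b columns NULL.
- a row (code=GN): no match → kept, b columns NULL.
- 9 row(s) from b found no a partner → padded with NULL.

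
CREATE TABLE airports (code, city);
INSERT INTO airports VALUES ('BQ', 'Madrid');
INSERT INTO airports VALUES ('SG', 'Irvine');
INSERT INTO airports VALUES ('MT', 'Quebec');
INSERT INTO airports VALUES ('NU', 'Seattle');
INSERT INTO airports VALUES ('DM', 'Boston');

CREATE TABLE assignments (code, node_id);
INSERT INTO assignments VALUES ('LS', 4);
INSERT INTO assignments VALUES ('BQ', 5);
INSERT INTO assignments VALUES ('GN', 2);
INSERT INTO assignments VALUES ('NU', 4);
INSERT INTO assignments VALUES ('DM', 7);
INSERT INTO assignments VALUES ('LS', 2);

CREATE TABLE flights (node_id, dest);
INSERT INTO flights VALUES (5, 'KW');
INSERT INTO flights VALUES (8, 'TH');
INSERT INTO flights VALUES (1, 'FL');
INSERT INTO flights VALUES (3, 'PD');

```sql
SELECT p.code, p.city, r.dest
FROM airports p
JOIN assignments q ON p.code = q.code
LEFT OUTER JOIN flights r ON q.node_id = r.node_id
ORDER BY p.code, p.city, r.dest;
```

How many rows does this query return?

Step 1 — p INNER JOIN q on code → 3 row(s).
Then LEFT JOIN `flights r` on node_id: each of those 3 rows is kept; rows whose q.node_id has no match in r get NULL for r's columns.
Result: 3 row(s).

3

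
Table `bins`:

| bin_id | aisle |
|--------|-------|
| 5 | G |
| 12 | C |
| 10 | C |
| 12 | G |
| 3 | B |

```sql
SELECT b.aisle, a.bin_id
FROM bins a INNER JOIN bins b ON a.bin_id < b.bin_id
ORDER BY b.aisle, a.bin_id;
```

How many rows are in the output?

INNER JOIN keeps only pairs where the ON condition holds.
Matching on a.bin_id < b.bin_id.
- a row (bin_id=5): matches 3 b row(s) → 3 output row(s).
- a row (bin_id=12): no match → dropped.
- a row (bin_id=10): matches 2 b row(s) → 2 output row(s).
- a row (bin_id=12): no match → dropped.
- a row (bin_id=3): matches 4 b row(s) → 4 output row(s).
Total: 9 rows.

9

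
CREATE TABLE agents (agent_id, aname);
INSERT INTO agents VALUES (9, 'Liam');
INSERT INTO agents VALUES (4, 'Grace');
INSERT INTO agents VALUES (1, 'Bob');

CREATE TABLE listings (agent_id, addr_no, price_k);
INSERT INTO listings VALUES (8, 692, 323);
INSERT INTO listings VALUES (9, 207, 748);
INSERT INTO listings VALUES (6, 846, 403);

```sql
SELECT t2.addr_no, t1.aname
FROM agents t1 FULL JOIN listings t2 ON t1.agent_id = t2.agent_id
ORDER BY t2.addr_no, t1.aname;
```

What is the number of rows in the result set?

5

FULL OUTER JOIN keeps every row from both sides; unmatched rows get NULL for the other side's columns.
Matching on t1.agent_id = t2.agent_id.
- t1[0] agent_id=9 → 1 match(es) in t2 → 1 row(s).
- t1[1] agent_id=4 → no match; kept with NULLs on the t2 side.
- t1[2] agent_id=1 → no match; kept with NULLs on the t2 side.
- plus 2 unmatched t2 row(s), each kept with NULL t1 columns.
Total: 1 matched + 4 padded = 5 rows.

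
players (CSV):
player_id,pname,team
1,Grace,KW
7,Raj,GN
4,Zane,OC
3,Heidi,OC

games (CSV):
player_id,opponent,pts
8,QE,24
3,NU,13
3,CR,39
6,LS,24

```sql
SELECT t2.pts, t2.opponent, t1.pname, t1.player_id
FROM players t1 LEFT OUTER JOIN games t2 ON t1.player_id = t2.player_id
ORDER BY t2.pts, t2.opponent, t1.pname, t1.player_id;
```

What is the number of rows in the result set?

5

LEFT JOIN keeps every row from `players`; unmatched rows get NULL for `games`'s columns.
Matching on t1.player_id = t2.player_id.
Matched pairs: 2; unmatched t1 rows kept: 3.
Total: 2 matched + 3 padded = 5 rows.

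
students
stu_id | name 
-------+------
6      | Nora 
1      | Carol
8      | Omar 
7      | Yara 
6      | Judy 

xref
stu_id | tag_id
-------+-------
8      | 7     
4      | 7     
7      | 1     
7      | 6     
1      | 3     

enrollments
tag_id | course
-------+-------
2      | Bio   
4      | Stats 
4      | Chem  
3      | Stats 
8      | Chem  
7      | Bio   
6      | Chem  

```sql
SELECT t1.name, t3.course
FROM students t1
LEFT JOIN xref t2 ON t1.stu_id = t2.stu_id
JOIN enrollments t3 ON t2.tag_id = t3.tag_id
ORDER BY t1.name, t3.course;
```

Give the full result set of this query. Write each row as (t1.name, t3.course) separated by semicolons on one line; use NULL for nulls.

(Carol, Stats); (Omar, Bio); (Yara, Chem)

Joins associate left-to-right: students LEFT JOIN xref on stu_id gives 6 intermediate row(s).
Then INNER JOIN `enrollments t3` on tag_id: keep only rows whose t2.tag_id appears in t3.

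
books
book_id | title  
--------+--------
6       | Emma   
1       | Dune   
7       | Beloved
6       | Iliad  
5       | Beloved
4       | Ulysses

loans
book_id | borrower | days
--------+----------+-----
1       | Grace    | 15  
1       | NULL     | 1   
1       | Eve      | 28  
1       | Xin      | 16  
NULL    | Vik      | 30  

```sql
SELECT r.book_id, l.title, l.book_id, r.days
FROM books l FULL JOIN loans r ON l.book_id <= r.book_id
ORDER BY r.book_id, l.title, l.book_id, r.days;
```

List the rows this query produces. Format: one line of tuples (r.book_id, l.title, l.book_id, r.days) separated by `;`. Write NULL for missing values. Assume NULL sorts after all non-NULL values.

(1, Dune, 1, 1); (1, Dune, 1, 15); (1, Dune, 1, 16); (1, Dune, 1, 28); (NULL, Beloved, 5, NULL); (NULL, Beloved, 7, NULL); (NULL, Emma, 6, NULL); (NULL, Iliad, 6, NULL); (NULL, Ulysses, 4, NULL); (NULL, NULL, NULL, 30)

FULL OUTER JOIN keeps every row from both sides; unmatched rows get NULL for the other side's columns.
Matching on l.book_id <= r.book_id. A NULL in a compared column never satisfies the condition.
- l (book_id=6) has no partner → padded with NULL.
- l (book_id=1) pairs with 4 row(s) of r.
- l (book_id=7) has no partner → padded with NULL.
- l (book_id=6) has no partner → padded with NULL.
- l (book_id=5) has no partner → padded with NULL.
- l (book_id=4) has no partner → padded with NULL.
- plus 1 unmatched r row(s), each kept with NULL l columns.
After projecting and ordering:
r.book_id | l.title | l.book_id | r.days
1 | Dune | 1 | 1
1 | Dune | 1 | 15
1 | Dune | 1 | 16
1 | Dune | 1 | 28
NULL | Beloved | 5 | NULL
NULL | Beloved | 7 | NULL
NULL | Emma | 6 | NULL
NULL | Iliad | 6 | NULL
NULL | Ulysses | 4 | NULL
NULL | NULL | NULL | 30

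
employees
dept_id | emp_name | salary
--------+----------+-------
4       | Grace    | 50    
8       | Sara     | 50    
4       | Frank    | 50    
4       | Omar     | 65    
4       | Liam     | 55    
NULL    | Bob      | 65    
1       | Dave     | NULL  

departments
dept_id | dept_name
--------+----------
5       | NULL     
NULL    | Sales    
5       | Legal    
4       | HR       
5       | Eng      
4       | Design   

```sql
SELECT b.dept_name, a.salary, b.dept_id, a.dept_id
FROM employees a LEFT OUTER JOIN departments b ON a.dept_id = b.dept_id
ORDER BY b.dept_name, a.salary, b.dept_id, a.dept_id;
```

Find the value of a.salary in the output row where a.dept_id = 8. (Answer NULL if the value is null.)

50

LEFT JOIN keeps every row from `employees`; unmatched rows get NULL for `departments`'s columns.
Matching on a.dept_id = b.dept_id. A NULL in a compared column never satisfies the condition.
- a row (dept_id=4): matches 2 b row(s) → 2 output row(s).
- a row (dept_id=8): no match → kept, b columns NULL.
- a row (dept_id=4): matches 2 b row(s) → 2 output row(s).
- a row (dept_id=4): matches 2 b row(s) → 2 output row(s).
- a row (dept_id=4): matches 2 b row(s) → 2 output row(s).
- a row (dept_id=NULL): no match → kept, b columns NULL.
- a row (dept_id=1): no match → kept, b columns NULL.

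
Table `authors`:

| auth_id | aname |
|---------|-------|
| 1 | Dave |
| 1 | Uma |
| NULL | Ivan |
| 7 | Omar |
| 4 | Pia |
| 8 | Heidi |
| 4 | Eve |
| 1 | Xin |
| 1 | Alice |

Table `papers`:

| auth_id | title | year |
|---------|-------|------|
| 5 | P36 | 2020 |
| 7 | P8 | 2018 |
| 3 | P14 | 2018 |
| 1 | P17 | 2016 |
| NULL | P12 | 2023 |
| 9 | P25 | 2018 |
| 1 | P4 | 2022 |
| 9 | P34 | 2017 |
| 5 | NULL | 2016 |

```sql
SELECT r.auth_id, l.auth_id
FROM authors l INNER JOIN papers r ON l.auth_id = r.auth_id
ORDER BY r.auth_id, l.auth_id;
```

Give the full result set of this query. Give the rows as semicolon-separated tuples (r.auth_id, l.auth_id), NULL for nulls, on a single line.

(1, 1); (1, 1); (1, 1); (1, 1); (1, 1); (1, 1); (1, 1); (1, 1); (7, 7)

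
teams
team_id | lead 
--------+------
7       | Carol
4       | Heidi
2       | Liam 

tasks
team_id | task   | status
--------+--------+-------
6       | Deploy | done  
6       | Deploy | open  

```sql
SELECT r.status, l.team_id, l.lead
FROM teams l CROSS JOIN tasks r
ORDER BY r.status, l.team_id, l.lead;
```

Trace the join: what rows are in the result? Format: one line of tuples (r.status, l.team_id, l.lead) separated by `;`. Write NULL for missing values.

(done, 2, Liam); (done, 4, Heidi); (done, 7, Carol); (open, 2, Liam); (open, 4, Heidi); (open, 7, Carol)

CROSS JOIN pairs every row of `teams` with every row of `tasks`: 3 × 2 = 6 rows.
After projecting and ordering:
r.status | l.team_id | l.lead
done | 2 | Liam
done | 4 | Heidi
done | 7 | Carol
open | 2 | Liam
open | 4 | Heidi
open | 7 | Carol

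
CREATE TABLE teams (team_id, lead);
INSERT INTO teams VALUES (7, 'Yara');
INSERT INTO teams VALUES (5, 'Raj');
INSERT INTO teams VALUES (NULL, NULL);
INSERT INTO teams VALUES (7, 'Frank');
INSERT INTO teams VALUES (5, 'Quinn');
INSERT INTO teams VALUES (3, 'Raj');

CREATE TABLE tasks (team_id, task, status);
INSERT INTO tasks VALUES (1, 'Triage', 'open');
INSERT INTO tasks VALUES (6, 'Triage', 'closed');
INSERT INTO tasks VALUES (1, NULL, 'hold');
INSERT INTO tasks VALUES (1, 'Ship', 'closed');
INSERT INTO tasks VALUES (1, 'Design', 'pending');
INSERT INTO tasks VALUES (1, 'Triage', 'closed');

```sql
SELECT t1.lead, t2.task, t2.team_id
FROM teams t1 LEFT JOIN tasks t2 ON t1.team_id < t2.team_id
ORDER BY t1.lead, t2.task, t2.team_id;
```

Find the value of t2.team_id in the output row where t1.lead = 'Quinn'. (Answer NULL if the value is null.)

6

LEFT JOIN keeps every row from `teams`; unmatched rows get NULL for `tasks`'s columns.
Matching on t1.team_id < t2.team_id. A NULL in a compared column never satisfies the condition.
- t1 (team_id=7) has no partner → padded with NULL.
- t1 (team_id=5) pairs with 1 row(s) of t2.
- t1 (team_id=NULL) has no partner → padded with NULL.
- t1 (team_id=7) has no partner → padded with NULL.
- t1 (team_id=5) pairs with 1 row(s) of t2.
- t1 (team_id=3) pairs with 1 row(s) of t2.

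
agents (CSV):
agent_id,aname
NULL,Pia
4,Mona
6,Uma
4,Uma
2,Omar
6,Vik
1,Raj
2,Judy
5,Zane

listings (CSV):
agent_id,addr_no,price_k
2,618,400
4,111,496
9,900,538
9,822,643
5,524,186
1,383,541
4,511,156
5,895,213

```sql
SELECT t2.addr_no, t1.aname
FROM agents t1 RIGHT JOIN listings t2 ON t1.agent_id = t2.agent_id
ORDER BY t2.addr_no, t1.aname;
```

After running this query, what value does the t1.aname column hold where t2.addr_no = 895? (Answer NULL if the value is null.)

Zane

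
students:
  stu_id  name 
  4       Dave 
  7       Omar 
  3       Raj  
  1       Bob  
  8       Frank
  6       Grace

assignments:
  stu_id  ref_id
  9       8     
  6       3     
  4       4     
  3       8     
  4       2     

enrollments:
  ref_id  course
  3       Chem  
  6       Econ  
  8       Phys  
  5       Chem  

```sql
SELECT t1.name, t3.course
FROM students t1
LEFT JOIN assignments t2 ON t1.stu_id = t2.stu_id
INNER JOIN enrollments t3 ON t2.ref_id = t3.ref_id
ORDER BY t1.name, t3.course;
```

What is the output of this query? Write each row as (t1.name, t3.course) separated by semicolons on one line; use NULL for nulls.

(Grace, Chem); (Raj, Phys)

Step 1 — t1 LEFT JOIN t2 on stu_id → 7 row(s).
Then INNER JOIN `enrollments t3` on ref_id: keep only rows whose t2.ref_id appears in t3.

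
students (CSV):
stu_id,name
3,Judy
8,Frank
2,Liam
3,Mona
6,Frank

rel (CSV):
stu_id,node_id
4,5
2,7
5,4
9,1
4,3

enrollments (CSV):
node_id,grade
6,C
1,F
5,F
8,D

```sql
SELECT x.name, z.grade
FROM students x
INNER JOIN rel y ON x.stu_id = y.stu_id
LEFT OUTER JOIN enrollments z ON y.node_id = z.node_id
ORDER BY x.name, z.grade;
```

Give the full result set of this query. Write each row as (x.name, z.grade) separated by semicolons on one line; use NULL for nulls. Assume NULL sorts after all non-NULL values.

(Liam, NULL)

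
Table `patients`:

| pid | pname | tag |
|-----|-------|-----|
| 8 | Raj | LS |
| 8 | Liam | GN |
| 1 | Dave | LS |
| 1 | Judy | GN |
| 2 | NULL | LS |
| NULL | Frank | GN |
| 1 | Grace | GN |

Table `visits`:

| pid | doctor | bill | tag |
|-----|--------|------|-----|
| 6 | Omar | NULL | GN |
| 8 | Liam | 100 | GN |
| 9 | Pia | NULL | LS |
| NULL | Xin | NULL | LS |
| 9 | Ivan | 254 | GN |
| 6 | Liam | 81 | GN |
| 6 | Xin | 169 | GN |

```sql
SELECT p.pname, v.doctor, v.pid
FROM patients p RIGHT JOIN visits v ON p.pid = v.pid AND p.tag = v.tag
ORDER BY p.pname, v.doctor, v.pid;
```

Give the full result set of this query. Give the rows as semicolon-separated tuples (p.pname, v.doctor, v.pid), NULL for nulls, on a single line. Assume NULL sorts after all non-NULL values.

RIGHT JOIN keeps every row from `visits`; unmatched rows get NULL for `patients`'s columns.
Matching on p.pid = v.pid AND p.tag = v.tag. A NULL in a compared column never satisfies the condition.
- pid=8, tag=LS: no matching v row.
- pid=8, tag=GN: 1 matching v row(s), so 1 row(s) emitted.
- pid=1, tag=LS: no matching v row.
- pid=1, tag=GN: no matching v row.
- pid=2, tag=LS: no matching v row.
- pid=NULL, tag=GN: no matching v row.
- pid=1, tag=GN: no matching v row.
- 6 v row(s) had no p match → kept, p columns NULL.
After projecting and ordering:
p.pname | v.doctor | v.pid
Liam | Liam | 8
NULL | Ivan | 9
NULL | Liam | 6
NULL | Omar | 6
NULL | Pia | 9
NULL | Xin | 6
NULL | Xin | NULL

(Liam, Liam, 8); (NULL, Ivan, 9); (NULL, Liam, 6); (NULL, Omar, 6); (NULL, Pia, 9); (NULL, Xin, 6); (NULL, Xin, NULL)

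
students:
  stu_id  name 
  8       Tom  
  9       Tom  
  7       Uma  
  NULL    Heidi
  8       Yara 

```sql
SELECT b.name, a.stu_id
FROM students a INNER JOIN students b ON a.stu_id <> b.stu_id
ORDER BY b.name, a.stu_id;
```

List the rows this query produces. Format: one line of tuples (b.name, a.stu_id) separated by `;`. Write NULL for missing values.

(Tom, 7); (Tom, 7); (Tom, 8); (Tom, 8); (Tom, 9); (Uma, 8); (Uma, 8); (Uma, 9); (Yara, 7); (Yara, 9)

INNER JOIN keeps only pairs where the ON condition holds.
Matching on a.stu_id <> b.stu_id. A NULL in a compared column never satisfies the condition.
- stu_id=8: 2 matching b row(s), so 2 row(s) emitted.
- stu_id=9: 3 matching b row(s), so 3 row(s) emitted.
- stu_id=7: 3 matching b row(s), so 3 row(s) emitted.
- stu_id=NULL: no matching b row, dropped.
- stu_id=8: 2 matching b row(s), so 2 row(s) emitted.
After projecting and ordering:
b.name | a.stu_id
Tom | 7
Tom | 7
Tom | 8
Tom | 8
Tom | 9
Uma | 8
Uma | 8
Uma | 9
Yara | 7
Yara | 9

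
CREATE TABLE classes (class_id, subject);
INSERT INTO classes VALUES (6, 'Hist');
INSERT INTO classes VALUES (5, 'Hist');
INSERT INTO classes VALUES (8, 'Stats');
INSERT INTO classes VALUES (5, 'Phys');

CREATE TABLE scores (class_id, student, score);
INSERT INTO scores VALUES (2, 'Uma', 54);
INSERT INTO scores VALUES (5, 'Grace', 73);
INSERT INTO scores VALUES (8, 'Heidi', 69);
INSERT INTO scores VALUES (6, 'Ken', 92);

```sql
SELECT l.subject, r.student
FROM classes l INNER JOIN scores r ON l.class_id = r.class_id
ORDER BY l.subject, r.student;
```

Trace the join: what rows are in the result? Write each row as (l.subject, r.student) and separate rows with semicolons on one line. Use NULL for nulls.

INNER JOIN keeps only pairs where the ON condition holds.
Matching on l.class_id = r.class_id.
Matched pairs: 4.

(Hist, Grace); (Hist, Ken); (Phys, Grace); (Stats, Heidi)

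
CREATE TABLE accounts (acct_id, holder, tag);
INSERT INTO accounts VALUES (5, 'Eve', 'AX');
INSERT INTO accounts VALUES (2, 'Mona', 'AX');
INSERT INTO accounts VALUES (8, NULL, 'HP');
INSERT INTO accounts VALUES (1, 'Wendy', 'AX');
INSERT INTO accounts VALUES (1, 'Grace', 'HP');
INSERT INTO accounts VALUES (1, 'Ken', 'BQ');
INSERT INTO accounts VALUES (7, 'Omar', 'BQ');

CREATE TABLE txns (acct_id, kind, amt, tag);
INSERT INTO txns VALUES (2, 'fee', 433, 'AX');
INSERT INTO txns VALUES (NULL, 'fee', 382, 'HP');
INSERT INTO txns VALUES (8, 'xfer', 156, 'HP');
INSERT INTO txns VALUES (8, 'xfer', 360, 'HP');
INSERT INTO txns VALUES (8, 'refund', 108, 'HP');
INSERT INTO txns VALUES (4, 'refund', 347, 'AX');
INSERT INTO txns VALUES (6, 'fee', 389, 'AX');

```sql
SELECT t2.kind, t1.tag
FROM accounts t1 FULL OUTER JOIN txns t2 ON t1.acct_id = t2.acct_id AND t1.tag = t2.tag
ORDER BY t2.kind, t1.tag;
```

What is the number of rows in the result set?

FULL OUTER JOIN keeps every row from both sides; unmatched rows get NULL for the other side's columns.
Matching on t1.acct_id = t2.acct_id AND t1.tag = t2.tag. A NULL in a compared column never satisfies the condition.
Matched pairs: 4; unmatched t1 rows kept: 5; unmatched t2 rows kept: 3.
Total: 4 matched + 8 padded = 12 rows.

12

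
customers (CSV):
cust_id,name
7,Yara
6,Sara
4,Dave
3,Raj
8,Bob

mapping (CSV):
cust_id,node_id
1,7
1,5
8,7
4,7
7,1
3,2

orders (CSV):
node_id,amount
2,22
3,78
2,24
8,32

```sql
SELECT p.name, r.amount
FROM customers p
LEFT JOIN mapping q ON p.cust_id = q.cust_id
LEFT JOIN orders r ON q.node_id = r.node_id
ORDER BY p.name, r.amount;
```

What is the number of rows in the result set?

Evaluate left to right. First `customers p LEFT JOIN mapping q` on cust_id: 5 row(s).
Then LEFT JOIN `orders r` on node_id: each of those 5 rows is kept; rows whose q.node_id has no match in r get NULL for r's columns.
Result: 6 row(s).

6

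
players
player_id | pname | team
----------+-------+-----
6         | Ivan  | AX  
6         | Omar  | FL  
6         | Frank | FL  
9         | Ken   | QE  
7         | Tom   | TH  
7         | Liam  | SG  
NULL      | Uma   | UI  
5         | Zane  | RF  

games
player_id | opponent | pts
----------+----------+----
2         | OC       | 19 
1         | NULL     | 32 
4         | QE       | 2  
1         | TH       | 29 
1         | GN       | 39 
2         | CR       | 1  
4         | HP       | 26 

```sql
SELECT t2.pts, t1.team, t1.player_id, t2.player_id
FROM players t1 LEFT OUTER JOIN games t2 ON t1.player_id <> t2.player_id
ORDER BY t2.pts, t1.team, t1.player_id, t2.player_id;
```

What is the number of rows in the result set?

50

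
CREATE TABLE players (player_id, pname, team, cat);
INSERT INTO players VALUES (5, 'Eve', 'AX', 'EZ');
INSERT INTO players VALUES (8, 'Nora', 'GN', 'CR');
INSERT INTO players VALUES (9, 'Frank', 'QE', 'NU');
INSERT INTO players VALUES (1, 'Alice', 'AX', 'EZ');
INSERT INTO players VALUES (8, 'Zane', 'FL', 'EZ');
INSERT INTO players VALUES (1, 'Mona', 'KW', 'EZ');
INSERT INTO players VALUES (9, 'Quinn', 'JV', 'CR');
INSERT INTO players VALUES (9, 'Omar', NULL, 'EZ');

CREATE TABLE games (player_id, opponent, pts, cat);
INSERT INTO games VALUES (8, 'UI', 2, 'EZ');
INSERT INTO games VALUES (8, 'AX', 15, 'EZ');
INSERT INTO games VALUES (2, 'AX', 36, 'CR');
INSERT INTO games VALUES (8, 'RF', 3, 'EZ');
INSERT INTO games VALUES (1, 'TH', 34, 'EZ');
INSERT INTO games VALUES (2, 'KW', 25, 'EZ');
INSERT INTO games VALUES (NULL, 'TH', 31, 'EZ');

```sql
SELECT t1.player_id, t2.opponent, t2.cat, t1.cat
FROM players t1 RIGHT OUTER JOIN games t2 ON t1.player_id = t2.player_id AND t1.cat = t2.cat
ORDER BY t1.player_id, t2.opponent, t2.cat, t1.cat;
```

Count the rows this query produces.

8

RIGHT JOIN keeps every row from `games`; unmatched rows get NULL for `players`'s columns.
Matching on t1.player_id = t2.player_id AND t1.cat = t2.cat. A NULL in a compared column never satisfies the condition.
Matched pairs: 5; unmatched t2 rows kept: 3.
Total: 5 matched + 3 padded = 8 rows.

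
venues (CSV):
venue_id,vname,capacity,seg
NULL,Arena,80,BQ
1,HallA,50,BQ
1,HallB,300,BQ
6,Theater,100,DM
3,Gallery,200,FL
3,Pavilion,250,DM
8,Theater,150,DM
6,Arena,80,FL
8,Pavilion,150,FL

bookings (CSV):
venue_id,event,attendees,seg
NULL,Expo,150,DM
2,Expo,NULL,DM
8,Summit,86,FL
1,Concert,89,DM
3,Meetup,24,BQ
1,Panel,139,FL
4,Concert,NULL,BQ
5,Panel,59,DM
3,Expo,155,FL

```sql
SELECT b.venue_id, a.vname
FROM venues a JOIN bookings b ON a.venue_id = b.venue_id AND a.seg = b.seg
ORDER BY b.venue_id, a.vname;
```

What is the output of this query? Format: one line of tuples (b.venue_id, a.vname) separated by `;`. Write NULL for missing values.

INNER JOIN keeps only pairs where the ON condition holds.
Matching on a.venue_id = b.venue_id AND a.seg = b.seg. A NULL in a compared column never satisfies the condition.
Matched pairs: 2.

(3, Gallery); (8, Pavilion)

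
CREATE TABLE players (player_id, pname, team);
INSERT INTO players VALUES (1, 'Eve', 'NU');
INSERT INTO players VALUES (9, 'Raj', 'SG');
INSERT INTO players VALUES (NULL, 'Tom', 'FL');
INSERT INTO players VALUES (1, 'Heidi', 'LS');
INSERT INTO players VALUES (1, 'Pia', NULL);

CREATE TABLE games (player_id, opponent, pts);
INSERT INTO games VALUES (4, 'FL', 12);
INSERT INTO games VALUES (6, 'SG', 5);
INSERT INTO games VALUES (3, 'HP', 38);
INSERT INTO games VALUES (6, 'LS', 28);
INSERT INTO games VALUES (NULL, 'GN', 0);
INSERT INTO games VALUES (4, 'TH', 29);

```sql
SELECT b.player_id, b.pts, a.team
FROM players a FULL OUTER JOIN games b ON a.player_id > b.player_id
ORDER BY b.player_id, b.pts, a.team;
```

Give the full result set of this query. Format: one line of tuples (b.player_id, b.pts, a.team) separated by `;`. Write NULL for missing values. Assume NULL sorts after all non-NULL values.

(3, 38, SG); (4, 12, SG); (4, 29, SG); (6, 5, SG); (6, 28, SG); (NULL, 0, NULL); (NULL, NULL, FL); (NULL, NULL, LS); (NULL, NULL, NU); (NULL, NULL, NULL)

FULL OUTER JOIN keeps every row from both sides; unmatched rows get NULL for the other side's columns.
Matching on a.player_id > b.player_id. A NULL in a compared column never satisfies the condition.
Matched pairs: 5; unmatched a rows kept: 4; unmatched b rows kept: 1.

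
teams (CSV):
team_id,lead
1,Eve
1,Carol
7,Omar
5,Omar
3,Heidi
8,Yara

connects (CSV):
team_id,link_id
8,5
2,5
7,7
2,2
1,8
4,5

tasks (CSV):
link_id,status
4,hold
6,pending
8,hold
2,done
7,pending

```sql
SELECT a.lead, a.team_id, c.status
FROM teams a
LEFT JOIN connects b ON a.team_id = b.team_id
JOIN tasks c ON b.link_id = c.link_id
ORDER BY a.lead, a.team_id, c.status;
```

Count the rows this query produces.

Evaluate left to right. First `teams a LEFT JOIN connects b` on team_id: 6 row(s).
Then INNER JOIN `tasks c` on link_id: keep only rows whose b.link_id appears in c.
Result: 3 row(s).

3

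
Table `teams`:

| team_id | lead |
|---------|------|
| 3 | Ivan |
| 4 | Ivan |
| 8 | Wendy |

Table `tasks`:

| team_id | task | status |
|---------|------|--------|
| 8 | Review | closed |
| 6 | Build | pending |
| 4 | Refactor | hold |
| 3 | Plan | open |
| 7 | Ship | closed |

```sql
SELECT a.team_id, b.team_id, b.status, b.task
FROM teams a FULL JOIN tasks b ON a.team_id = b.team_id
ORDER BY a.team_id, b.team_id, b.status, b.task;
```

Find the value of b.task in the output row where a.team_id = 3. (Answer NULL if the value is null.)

FULL OUTER JOIN keeps every row from both sides; unmatched rows get NULL for the other side's columns.
Matching on a.team_id = b.team_id.
- a (team_id=3) pairs with 1 row(s) of b.
- a (team_id=4) pairs with 1 row(s) of b.
- a (team_id=8) pairs with 1 row(s) of b.
- 2 row(s) from b found no a partner → padded with NULL.

Plan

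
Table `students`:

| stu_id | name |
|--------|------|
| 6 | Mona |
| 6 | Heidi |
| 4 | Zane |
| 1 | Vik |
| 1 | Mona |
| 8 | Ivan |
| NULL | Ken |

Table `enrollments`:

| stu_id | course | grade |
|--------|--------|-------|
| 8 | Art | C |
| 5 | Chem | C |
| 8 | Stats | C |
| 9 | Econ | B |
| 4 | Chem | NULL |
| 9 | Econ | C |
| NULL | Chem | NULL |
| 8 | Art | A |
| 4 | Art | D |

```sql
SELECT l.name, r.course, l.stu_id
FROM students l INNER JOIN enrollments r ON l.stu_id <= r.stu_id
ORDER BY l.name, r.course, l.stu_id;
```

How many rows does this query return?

39

INNER JOIN keeps only pairs where the ON condition holds.
Matching on l.stu_id <= r.stu_id. A NULL in a compared column never satisfies the condition.
Matched pairs: 39.
Total: 39 rows.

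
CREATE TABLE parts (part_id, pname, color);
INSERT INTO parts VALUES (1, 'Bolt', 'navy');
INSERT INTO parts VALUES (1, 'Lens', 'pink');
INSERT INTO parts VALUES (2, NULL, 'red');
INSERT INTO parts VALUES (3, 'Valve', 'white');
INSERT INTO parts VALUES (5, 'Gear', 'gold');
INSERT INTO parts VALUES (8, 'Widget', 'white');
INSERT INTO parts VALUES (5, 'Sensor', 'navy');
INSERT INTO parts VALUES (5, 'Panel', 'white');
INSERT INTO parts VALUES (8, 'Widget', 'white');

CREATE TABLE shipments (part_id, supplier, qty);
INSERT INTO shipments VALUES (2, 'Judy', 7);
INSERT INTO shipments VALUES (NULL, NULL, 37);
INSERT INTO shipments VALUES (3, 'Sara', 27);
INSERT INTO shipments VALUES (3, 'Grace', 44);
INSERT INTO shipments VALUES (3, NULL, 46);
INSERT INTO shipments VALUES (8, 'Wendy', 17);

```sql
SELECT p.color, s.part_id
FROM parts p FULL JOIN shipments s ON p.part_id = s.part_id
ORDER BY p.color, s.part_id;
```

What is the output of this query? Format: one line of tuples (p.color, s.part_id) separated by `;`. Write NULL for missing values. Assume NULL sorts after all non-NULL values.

(gold, NULL); (navy, NULL); (navy, NULL); (pink, NULL); (red, 2); (white, 3); (white, 3); (white, 3); (white, 8); (white, 8); (white, NULL); (NULL, NULL)

FULL OUTER JOIN keeps every row from both sides; unmatched rows get NULL for the other side's columns.
Matching on p.part_id = s.part_id. A NULL in a compared column never satisfies the condition.
- p (part_id=1) has no partner → padded with NULL.
- p (part_id=1) has no partner → padded with NULL.
- p (part_id=2) pairs with 1 row(s) of s.
- p (part_id=3) pairs with 3 row(s) of s.
- p (part_id=5) has no partner → padded with NULL.
- p (part_id=8) pairs with 1 row(s) of s.
- p (part_id=5) has no partner → padded with NULL.
- p (part_id=5) has no partner → padded with NULL.
- p (part_id=8) pairs with 1 row(s) of s.
- 1 row(s) from s found no p partner → padded with NULL.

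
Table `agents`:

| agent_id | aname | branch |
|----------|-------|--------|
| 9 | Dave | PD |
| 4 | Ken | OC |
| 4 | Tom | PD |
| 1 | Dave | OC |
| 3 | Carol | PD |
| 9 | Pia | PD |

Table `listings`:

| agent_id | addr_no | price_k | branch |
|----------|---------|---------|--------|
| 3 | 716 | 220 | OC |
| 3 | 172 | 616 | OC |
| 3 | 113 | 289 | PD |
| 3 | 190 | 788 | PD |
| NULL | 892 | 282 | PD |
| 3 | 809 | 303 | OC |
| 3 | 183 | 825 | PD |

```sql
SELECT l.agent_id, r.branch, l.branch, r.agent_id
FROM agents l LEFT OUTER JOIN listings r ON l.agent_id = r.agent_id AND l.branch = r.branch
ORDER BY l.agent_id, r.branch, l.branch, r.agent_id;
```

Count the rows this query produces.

LEFT JOIN keeps every row from `agents`; unmatched rows get NULL for `listings`'s columns.
Matching on l.agent_id = r.agent_id AND l.branch = r.branch. A NULL in a compared column never satisfies the condition.
- agent_id=9, branch=PD: no r row matches, row kept with r columns NULL.
- agent_id=4, branch=OC: no r row matches, row kept with r columns NULL.
- agent_id=4, branch=PD: no r row matches, row kept with r columns NULL.
- agent_id=1, branch=OC: no r row matches, row kept with r columns NULL.
- agent_id=3, branch=PD: 3 matching r row(s), so 3 row(s) emitted.
- agent_id=9, branch=PD: no r row matches, row kept with r columns NULL.
Total: 3 matched + 5 padded = 8 rows.

8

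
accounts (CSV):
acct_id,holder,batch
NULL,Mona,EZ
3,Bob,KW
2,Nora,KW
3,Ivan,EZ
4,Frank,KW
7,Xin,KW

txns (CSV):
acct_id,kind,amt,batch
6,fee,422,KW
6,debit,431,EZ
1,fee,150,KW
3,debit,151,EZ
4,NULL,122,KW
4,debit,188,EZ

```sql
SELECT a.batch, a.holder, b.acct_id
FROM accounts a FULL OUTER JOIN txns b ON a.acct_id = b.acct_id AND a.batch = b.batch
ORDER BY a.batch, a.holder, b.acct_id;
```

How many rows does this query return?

FULL OUTER JOIN keeps every row from both sides; unmatched rows get NULL for the other side's columns.
Matching on a.acct_id = b.acct_id AND a.batch = b.batch. A NULL in a compared column never satisfies the condition.
Matched pairs: 2; unmatched a rows kept: 4; unmatched b rows kept: 4.
Total: 2 matched + 8 padded = 10 rows.

10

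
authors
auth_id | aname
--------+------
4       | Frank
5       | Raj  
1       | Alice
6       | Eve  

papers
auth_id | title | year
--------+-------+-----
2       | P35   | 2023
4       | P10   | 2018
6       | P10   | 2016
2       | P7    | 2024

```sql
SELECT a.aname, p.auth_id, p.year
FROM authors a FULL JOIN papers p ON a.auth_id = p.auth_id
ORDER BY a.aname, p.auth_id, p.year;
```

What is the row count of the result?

6

FULL OUTER JOIN keeps every row from both sides; unmatched rows get NULL for the other side's columns.
Matching on a.auth_id = p.auth_id.
- a (auth_id=4) pairs with 1 row(s) of p.
- a (auth_id=5) has no partner → padded with NULL.
- a (auth_id=1) has no partner → padded with NULL.
- a (auth_id=6) pairs with 1 row(s) of p.
- 2 row(s) from p found no a partner → padded with NULL.
Total: 2 matched + 4 padded = 6 rows.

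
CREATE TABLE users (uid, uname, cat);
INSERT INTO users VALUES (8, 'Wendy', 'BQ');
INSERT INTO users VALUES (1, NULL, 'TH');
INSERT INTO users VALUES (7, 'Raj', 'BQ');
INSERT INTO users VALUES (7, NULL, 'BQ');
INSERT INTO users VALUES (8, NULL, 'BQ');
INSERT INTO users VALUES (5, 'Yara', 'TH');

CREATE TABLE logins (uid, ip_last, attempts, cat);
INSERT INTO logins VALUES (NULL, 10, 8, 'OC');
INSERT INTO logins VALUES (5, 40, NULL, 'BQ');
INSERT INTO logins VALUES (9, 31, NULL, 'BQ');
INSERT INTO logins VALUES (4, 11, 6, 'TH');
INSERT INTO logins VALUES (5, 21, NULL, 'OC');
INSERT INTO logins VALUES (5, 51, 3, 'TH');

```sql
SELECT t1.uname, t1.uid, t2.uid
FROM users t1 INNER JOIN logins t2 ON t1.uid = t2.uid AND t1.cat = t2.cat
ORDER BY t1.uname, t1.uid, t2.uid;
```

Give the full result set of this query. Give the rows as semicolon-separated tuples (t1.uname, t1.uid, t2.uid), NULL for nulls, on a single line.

INNER JOIN keeps only pairs where the ON condition holds.
Matching on t1.uid = t2.uid AND t1.cat = t2.cat. A NULL in a compared column never satisfies the condition.
- uid=8, cat=BQ: no matching t2 row, dropped.
- uid=1, cat=TH: no matching t2 row, dropped.
- uid=7, cat=BQ: no matching t2 row, dropped.
- uid=7, cat=BQ: no matching t2 row, dropped.
- uid=8, cat=BQ: no matching t2 row, dropped.
- uid=5, cat=TH: 1 matching t2 row(s), so 1 row(s) emitted.
After projecting and ordering:
t1.uname | t1.uid | t2.uid
Yara | 5 | 5

(Yara, 5, 5)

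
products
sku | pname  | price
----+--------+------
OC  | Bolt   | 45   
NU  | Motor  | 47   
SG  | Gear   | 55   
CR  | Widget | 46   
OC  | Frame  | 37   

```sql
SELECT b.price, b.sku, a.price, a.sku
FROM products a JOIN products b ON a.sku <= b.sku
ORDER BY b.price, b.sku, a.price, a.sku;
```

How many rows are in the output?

16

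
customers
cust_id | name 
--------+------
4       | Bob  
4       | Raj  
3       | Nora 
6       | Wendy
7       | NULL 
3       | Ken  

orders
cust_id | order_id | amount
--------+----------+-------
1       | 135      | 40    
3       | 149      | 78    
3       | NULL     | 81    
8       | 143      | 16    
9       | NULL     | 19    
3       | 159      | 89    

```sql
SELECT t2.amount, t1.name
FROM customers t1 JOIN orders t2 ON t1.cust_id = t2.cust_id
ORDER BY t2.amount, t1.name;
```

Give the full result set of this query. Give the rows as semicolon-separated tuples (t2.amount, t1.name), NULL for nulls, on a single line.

(78, Ken); (78, Nora); (81, Ken); (81, Nora); (89, Ken); (89, Nora)

INNER JOIN keeps only pairs where the ON condition holds.
Matching on t1.cust_id = t2.cust_id.
- t1 (cust_id=4) has no partner → excluded.
- t1 (cust_id=4) has no partner → excluded.
- t1 (cust_id=3) pairs with 3 row(s) of t2.
- t1 (cust_id=6) has no partner → excluded.
- t1 (cust_id=7) has no partner → excluded.
- t1 (cust_id=3) pairs with 3 row(s) of t2.
After projecting and ordering:
t2.amount | t1.name
78 | Ken
78 | Nora
81 | Ken
81 | Nora
89 | Ken
89 | Nora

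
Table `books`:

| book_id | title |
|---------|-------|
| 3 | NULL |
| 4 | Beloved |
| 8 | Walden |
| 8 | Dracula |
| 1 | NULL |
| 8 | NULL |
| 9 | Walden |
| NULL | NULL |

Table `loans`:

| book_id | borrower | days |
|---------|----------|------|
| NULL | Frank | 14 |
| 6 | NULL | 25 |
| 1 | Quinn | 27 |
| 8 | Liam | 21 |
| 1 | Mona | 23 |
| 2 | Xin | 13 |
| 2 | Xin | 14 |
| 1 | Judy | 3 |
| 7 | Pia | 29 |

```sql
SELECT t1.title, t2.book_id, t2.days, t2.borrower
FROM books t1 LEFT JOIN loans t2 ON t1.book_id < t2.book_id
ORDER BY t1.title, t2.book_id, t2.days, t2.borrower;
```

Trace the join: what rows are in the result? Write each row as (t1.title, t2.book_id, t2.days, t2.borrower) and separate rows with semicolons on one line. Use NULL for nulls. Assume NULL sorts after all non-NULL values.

(Beloved, 6, 25, NULL); (Beloved, 7, 29, Pia); (Beloved, 8, 21, Liam); (Dracula, NULL, NULL, NULL); (Walden, NULL, NULL, NULL); (Walden, NULL, NULL, NULL); (NULL, 2, 13, Xin); (NULL, 2, 14, Xin); (NULL, 6, 25, NULL); (NULL, 6, 25, NULL); (NULL, 7, 29, Pia); (NULL, 7, 29, Pia); (NULL, 8, 21, Liam); (NULL, 8, 21, Liam); (NULL, NULL, NULL, NULL); (NULL, NULL, NULL, NULL)

LEFT JOIN keeps every row from `books`; unmatched rows get NULL for `loans`'s columns.
Matching on t1.book_id < t2.book_id. A NULL in a compared column never satisfies the condition.
- t1 row (book_id=3): matches 3 t2 row(s) → 3 output row(s).
- t1 row (book_id=4): matches 3 t2 row(s) → 3 output row(s).
- t1 row (book_id=8): no match → kept, t2 columns NULL.
- t1 row (book_id=8): no match → kept, t2 columns NULL.
- t1 row (book_id=1): matches 5 t2 row(s) → 5 output row(s).
- t1 row (book_id=8): no match → kept, t2 columns NULL.
- t1 row (book_id=9): no match → kept, t2 columns NULL.
- t1 row (book_id=NULL): no match → kept, t2 columns NULL.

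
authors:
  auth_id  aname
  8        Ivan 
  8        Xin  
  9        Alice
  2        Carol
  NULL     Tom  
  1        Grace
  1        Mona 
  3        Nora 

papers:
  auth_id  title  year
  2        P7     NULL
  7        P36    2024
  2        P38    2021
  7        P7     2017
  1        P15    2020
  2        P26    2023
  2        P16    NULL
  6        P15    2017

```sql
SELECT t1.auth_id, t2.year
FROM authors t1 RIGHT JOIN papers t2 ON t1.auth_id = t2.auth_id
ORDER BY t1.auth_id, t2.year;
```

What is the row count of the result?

RIGHT JOIN keeps every row from `papers`; unmatched rows get NULL for `authors`'s columns.
Matching on t1.auth_id = t2.auth_id. A NULL in a compared column never satisfies the condition.
- t1[0] auth_id=8 → no match.
- t1[1] auth_id=8 → no match.
- t1[2] auth_id=9 → no match.
- t1[3] auth_id=2 → 4 match(es) in t2 → 4 row(s).
- t1[4] auth_id=NULL → no match.
- t1[5] auth_id=1 → 1 match(es) in t2 → 1 row(s).
- t1[6] auth_id=1 → 1 match(es) in t2 → 1 row(s).
- t1[7] auth_id=3 → no match.
- plus 3 unmatched t2 row(s), each kept with NULL t1 columns.
Total: 6 matched + 3 padded = 9 rows.

9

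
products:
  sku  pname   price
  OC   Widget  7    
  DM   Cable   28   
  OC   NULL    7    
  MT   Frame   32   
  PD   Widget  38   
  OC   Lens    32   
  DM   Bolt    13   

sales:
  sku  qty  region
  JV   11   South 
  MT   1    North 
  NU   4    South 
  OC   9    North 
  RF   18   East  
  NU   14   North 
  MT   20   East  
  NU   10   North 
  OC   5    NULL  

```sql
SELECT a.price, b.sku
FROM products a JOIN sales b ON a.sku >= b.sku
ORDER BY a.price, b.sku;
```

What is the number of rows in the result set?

35

INNER JOIN keeps only pairs where the ON condition holds.
Matching on a.sku >= b.sku.
- a[0] sku=OC → 8 match(es) in b → 8 row(s).
- a[1] sku=DM → no match; dropped.
- a[2] sku=OC → 8 match(es) in b → 8 row(s).
- a[3] sku=MT → 3 match(es) in b → 3 row(s).
- a[4] sku=PD → 8 match(es) in b → 8 row(s).
- a[5] sku=OC → 8 match(es) in b → 8 row(s).
- a[6] sku=DM → no match; dropped.
Total: 35 rows.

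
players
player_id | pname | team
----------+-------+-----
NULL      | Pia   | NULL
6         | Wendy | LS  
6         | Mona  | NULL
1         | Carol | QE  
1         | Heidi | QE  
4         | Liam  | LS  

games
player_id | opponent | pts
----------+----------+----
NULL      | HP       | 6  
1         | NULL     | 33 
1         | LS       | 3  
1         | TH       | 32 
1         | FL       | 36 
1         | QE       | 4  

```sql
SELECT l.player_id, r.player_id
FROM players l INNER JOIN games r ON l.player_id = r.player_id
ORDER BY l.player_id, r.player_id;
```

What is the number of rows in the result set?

10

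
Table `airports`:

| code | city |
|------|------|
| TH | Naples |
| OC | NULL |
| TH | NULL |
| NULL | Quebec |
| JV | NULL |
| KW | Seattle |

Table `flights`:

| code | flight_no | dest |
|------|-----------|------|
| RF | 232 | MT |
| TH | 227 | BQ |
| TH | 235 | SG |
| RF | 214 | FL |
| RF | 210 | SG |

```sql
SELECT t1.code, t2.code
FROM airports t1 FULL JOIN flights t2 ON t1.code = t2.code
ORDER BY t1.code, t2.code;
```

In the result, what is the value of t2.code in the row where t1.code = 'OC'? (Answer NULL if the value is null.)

NULL

FULL OUTER JOIN keeps every row from both sides; unmatched rows get NULL for the other side's columns.
Matching on t1.code = t2.code. A NULL in a compared column never satisfies the condition.
- t1 (code=TH) pairs with 2 row(s) of t2.
- t1 (code=OC) has no partner → padded with NULL.
- t1 (code=TH) pairs with 2 row(s) of t2.
- t1 (code=NULL) has no partner → padded with NULL.
- t1 (code=JV) has no partner → padded with NULL.
- t1 (code=KW) has no partner → padded with NULL.
- plus 3 unmatched t2 row(s), each kept with NULL t1 columns.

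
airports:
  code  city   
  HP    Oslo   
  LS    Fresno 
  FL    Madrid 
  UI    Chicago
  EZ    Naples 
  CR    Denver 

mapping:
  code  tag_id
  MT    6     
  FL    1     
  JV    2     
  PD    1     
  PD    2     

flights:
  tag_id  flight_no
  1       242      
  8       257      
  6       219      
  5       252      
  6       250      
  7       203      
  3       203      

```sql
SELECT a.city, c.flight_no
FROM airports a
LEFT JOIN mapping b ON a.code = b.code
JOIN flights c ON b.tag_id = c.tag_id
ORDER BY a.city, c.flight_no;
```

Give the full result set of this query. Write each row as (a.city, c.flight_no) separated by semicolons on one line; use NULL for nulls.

Evaluate left to right. First `airports a LEFT JOIN mapping b` on code: 6 row(s).
Then INNER JOIN `flights c` on tag_id: keep only rows whose b.tag_id appears in c.

(Madrid, 242)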